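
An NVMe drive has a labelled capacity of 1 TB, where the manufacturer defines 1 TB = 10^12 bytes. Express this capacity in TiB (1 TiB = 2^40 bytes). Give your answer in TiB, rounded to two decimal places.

0.91 TiB

1 TB = 1 × 10^12 bytes = 1,000,000,000,000 bytes
1 TiB = 1,099,511,627,776 bytes
1,000,000,000,000 / 1,099,511,627,776 = 0.91 TiB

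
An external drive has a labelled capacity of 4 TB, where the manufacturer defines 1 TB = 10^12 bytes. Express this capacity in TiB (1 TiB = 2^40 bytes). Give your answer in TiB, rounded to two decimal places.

3.64 TiB

4 TB = 4 × 10^12 bytes = 4,000,000,000,000 bytes
1 TiB = 1,099,511,627,776 bytes
4,000,000,000,000 / 1,099,511,627,776 = 3.64 TiB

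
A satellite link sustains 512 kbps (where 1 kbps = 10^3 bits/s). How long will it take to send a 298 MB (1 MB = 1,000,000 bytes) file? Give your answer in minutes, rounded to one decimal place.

298 MB = 298,000,000 bytes = 2,384,000,000 bits
512 kbps = 512,000 bits/s
time = 2,384,000,000 / 512,000 = 4,656.25 s
4,656.25 s / 60 = 77.6 minutes

77.6 minutes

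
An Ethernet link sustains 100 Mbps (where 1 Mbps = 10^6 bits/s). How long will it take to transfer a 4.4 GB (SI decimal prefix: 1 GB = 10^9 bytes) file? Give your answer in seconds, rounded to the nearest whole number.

352 seconds

4.4 GB = 4,400,000,000 bytes = 35,200,000,000 bits
100 Mbps = 100,000,000 bits/s
time = 35,200,000,000 / 100,000,000 = 352 s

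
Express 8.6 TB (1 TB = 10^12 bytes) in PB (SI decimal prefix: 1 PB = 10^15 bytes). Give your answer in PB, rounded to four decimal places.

0.0086 PB

8.6 TB = 8.6 × 10^12 bytes = 8,600,000,000,000 bytes
1 PB = 10^15 bytes = 1,000,000,000,000,000 bytes
8,600,000,000,000 / 1,000,000,000,000,000 = 0.0086 PB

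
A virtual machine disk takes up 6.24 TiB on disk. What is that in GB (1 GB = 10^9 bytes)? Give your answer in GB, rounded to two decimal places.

6.24 TiB = 6.24 × 2^40 bytes = 6,860,952,557,322.24 bytes
1 GB = 10^9 bytes = 1,000,000,000 bytes
6,860,952,557,322.24 / 1,000,000,000 = 6,860.95 GB

6,860.95 GB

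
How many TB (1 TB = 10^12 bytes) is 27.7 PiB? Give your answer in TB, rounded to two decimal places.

31,187.43 TB

27.7 PiB = 27.7 × 2^50 bytes = 31,187,427,419,540,684.8 bytes
1 TB = 1,000,000,000,000 bytes
31,187,427,419,540,684.8 / 1,000,000,000,000 = 31,187.43 TB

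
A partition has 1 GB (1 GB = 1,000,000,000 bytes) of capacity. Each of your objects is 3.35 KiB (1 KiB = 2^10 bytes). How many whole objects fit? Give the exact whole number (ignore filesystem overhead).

Capacity: 1 GB = 1,000,000,000 bytes
Per item: 3.35 KiB = 3,430.4 bytes
⌊1,000,000,000 / 3,430.4⌋ = 291,511

291,511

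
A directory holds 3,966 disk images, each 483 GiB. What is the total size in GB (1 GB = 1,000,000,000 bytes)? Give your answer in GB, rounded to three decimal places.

Total = 3,966 × 483 GiB = 1,915,578 GiB
= 1,915,578 × 1,073,741,824 bytes = 2,056,836,215,734,272 bytes
1 GB = 1,000,000,000 bytes
2,056,836,215,734,272 / 1,000,000,000 = 2,056,836.216 GB

2,056,836.216 GB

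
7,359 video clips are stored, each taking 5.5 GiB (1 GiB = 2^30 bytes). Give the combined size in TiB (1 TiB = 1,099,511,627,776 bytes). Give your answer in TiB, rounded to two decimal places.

39.53 TiB

Total = 7,359 × 5.5 GiB = 40474.5 GiB
= 40474.5 × 1,073,741,824 bytes = 43,459,163,455,488 bytes
1 TiB = 1,099,511,627,776 bytes
43,459,163,455,488 / 1,099,511,627,776 = 39.53 TiB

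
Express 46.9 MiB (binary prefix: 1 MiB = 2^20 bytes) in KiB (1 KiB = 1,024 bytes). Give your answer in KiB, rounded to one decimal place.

48,025.6 KiB

46.9 MiB × 1,048,576 bytes/MiB = 49,178,214.4 bytes
1 KiB = 1,024 bytes
49,178,214.4 / 1,024 = 48,025.6 KiB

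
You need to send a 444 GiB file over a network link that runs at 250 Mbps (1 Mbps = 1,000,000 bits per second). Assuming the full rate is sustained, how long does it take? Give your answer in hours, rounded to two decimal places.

444 GiB = 476,741,369,856 bytes = 3,813,930,958,848 bits
250 Mbps = 250,000,000 bits/s
time = 3,813,930,958,848 / 250,000,000 = 15,255.7238 s
15,255.7238 s / 3600 = 4.24 hours

4.24 hours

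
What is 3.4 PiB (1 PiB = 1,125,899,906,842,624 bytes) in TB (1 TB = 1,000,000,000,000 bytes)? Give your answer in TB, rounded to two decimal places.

3.4 PiB = 3.4 × 2^50 bytes = 3,828,059,683,264,921.6 bytes
1 TB = 1,000,000,000,000 bytes
3,828,059,683,264,921.6 / 1,000,000,000,000 = 3,828.06 TB

3,828.06 TB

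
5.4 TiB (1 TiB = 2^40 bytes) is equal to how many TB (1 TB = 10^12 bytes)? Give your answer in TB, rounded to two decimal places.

5.4 TiB = 5.4 × 2^40 bytes = 5,937,362,789,990.4 bytes
1 TB = 10^12 bytes = 1,000,000,000,000 bytes
5,937,362,789,990.4 / 1,000,000,000,000 = 5.94 TB

5.94 TB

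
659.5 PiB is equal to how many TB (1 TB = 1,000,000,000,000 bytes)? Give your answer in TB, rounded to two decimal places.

742,530.99 TB

659.5 PiB = 659.5 × 2^50 bytes = 742,530,988,562,710,528 bytes
1 TB = 10^12 bytes = 1,000,000,000,000 bytes
742,530,988,562,710,528 / 1,000,000,000,000 = 742,530.99 TB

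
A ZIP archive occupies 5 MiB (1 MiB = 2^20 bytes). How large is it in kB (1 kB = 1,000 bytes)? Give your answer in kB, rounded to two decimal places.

5 MiB × 1,048,576 bytes/MiB = 5,242,880 bytes
1 kB = 1,000 bytes
5,242,880 / 1,000 = 5,242.88 kB

5,242.88 kB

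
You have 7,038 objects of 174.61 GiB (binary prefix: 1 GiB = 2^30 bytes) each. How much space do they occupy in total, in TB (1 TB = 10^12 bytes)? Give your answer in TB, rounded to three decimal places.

1,319.527 TB

Total = 7,038 × 174.61 GiB = 1228905.18 GiB
= 1228905.18 × 1,073,741,824 bytes = 1,319,526,889,496,248.32 bytes
1 TB = 1,000,000,000,000 bytes
1,319,526,889,496,248.32 / 1,000,000,000,000 = 1,319.527 TB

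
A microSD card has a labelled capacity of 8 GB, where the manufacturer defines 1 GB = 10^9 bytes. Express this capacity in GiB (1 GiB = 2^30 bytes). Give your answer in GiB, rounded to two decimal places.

7.45 GiB

8 GB = 8 × 10^9 bytes = 8,000,000,000 bytes
1 GiB = 1,073,741,824 bytes
8,000,000,000 / 1,073,741,824 = 7.45 GiB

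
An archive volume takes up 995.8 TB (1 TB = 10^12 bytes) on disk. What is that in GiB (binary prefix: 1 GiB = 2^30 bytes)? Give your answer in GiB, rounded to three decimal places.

995.8 TB = 995.8 × 10^12 bytes = 995,800,000,000,000 bytes
1 GiB = 2^30 bytes = 1,073,741,824 bytes
995,800,000,000,000 / 1,073,741,824 = 927,411.020 GiB

927,411.020 GiB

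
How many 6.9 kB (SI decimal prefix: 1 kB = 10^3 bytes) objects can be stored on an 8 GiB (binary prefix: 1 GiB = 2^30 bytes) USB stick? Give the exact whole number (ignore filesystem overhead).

1,244,918

Capacity: 8 GiB = 8,589,934,592 bytes
Per item: 6.9 kB = 6,900 bytes
⌊8,589,934,592 / 6,900⌋ = 1,244,918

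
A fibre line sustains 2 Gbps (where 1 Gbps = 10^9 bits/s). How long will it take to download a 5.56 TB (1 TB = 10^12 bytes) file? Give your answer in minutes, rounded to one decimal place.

5.56 TB = 5,560,000,000,000 bytes = 44,480,000,000,000 bits
2 Gbps = 2,000,000,000 bits/s
time = 44,480,000,000,000 / 2,000,000,000 = 22,240.00 s
22,240.00 s / 60 = 370.7 minutes

370.7 minutes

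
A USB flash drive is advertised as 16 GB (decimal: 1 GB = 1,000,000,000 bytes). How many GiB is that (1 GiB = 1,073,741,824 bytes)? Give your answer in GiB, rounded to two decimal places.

16 GB = 16 × 10^9 bytes = 16,000,000,000 bytes
1 GiB = 1,073,741,824 bytes
16,000,000,000 / 1,073,741,824 = 14.90 GiB

14.90 GiB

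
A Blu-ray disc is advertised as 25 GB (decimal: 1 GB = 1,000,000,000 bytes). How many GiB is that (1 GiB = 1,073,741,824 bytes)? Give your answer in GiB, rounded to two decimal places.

23.28 GiB

25 GB × 1,000,000,000 bytes/GB = 25,000,000,000 bytes
1 GiB = 2^30 bytes = 1,073,741,824 bytes
25,000,000,000 / 1,073,741,824 = 23.28 GiB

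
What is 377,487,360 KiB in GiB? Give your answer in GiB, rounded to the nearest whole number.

377,487,360 KiB × 1,024 bytes/KiB = 386,547,056,640 bytes
1 GiB = 2^30 bytes = 1,073,741,824 bytes
386,547,056,640 / 1,073,741,824 = 360 GiB

360 GiB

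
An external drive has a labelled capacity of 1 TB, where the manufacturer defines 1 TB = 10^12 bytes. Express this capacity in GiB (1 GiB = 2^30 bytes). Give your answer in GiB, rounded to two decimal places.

931.32 GiB

1 TB × 1,000,000,000,000 bytes/TB = 1,000,000,000,000 bytes
1 GiB = 2^30 bytes = 1,073,741,824 bytes
1,000,000,000,000 / 1,073,741,824 = 931.32 GiB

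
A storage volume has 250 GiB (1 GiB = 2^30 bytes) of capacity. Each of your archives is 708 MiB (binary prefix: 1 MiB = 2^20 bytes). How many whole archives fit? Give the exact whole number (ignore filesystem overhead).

Capacity: 250 GiB = 268,435,456,000 bytes
Per item: 708 MiB = 742,391,808 bytes
⌊268,435,456,000 / 742,391,808⌋ = 361

361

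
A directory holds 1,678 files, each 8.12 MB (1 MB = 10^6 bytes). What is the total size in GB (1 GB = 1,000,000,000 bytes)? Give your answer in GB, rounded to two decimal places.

Total = 1,678 × 8.12 MB = 13625.36 MB
= 13625.36 × 1,000,000 bytes = 13,625,360,000 bytes
1 GB = 1,000,000,000 bytes
13,625,360,000 / 1,000,000,000 = 13.63 GB

13.63 GB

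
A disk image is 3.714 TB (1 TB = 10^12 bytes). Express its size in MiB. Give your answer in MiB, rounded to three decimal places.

3,541,946.411 MiB

3.714 TB = 3.714 × 10^12 bytes = 3,714,000,000,000 bytes
1 MiB = 1,048,576 bytes
3,714,000,000,000 / 1,048,576 = 3,541,946.411 MiB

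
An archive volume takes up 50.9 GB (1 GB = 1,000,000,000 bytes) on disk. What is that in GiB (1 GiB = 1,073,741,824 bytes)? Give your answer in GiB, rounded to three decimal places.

47.404 GiB

50.9 GB × 1,000,000,000 bytes/GB = 50,900,000,000 bytes
1 GiB = 2^30 bytes = 1,073,741,824 bytes
50,900,000,000 / 1,073,741,824 = 47.404 GiB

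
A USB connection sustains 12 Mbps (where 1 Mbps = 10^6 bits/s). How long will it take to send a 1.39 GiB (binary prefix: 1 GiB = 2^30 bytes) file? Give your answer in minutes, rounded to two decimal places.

1.39 GiB = 1,492,501,135.36 bytes = 11,940,009,082.88 bits
12 Mbps = 12,000,000 bits/s
time = 11,940,009,082.88 / 12,000,000 = 995.001 s
995.001 s / 60 = 16.58 minutes

16.58 minutes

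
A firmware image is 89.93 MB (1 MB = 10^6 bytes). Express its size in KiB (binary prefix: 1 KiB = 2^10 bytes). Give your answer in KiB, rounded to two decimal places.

87,822.27 KiB

89.93 MB × 1,000,000 bytes/MB = 89,930,000 bytes
1 KiB = 2^10 bytes = 1,024 bytes
89,930,000 / 1,024 = 87,822.27 KiB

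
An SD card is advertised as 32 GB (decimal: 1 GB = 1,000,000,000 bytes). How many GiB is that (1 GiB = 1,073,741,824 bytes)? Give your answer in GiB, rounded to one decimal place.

29.8 GiB

32 GB = 32 × 10^9 bytes = 32,000,000,000 bytes
1 GiB = 1,073,741,824 bytes
32,000,000,000 / 1,073,741,824 = 29.8 GiB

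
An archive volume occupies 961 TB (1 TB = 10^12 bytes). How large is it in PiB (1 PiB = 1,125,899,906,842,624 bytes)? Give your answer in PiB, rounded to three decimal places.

0.854 PiB

961 TB = 961 × 10^12 bytes = 961,000,000,000,000 bytes
1 PiB = 2^50 bytes = 1,125,899,906,842,624 bytes
961,000,000,000,000 / 1,125,899,906,842,624 = 0.854 PiB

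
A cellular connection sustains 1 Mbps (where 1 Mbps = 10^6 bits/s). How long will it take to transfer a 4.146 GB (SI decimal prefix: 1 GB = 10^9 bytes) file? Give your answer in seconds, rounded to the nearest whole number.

4.146 GB = 4,146,000,000 bytes = 33,168,000,000 bits
1 Mbps = 1,000,000 bits/s
time = 33,168,000,000 / 1,000,000 = 33,168 s

33,168 seconds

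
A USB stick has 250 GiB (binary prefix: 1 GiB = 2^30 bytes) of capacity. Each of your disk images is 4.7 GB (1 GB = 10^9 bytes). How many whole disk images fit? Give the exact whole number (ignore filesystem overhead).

57

Capacity: 250 GiB = 268,435,456,000 bytes
Per item: 4.7 GB = 4,700,000,000 bytes
⌊268,435,456,000 / 4,700,000,000⌋ = 57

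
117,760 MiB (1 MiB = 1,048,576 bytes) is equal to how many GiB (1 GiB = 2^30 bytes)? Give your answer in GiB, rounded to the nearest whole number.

115 GiB

117,760 MiB × 1,048,576 bytes/MiB = 123,480,309,760 bytes
1 GiB = 1,073,741,824 bytes
123,480,309,760 / 1,073,741,824 = 115 GiB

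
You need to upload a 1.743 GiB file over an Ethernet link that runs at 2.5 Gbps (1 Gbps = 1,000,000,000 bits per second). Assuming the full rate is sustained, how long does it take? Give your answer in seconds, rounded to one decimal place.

6.0 seconds

1.743 GiB = 1,871,531,999.232 bytes = 14,972,255,993.856 bits
2.5 Gbps = 2,500,000,000 bits/s
time = 14,972,255,993.856 / 2,500,000,000 = 6.0 s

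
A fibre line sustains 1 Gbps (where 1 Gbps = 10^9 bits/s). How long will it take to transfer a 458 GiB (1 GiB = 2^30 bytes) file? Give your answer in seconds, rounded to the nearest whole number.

3,934 seconds

458 GiB = 491,773,755,392 bytes = 3,934,190,043,136 bits
1 Gbps = 1,000,000,000 bits/s
time = 3,934,190,043,136 / 1,000,000,000 = 3,934 s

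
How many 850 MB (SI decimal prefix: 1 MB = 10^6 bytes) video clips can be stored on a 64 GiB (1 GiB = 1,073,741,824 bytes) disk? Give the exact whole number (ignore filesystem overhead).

80

Capacity: 64 GiB = 68,719,476,736 bytes
Per item: 850 MB = 850,000,000 bytes
⌊68,719,476,736 / 850,000,000⌋ = 80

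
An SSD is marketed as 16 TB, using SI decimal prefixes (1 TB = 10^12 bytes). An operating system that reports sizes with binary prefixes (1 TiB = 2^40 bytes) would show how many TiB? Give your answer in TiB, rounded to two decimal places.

16 TB × 1,000,000,000,000 bytes/TB = 16,000,000,000,000 bytes
1 TiB = 1,099,511,627,776 bytes
16,000,000,000,000 / 1,099,511,627,776 = 14.55 TiB

14.55 TiB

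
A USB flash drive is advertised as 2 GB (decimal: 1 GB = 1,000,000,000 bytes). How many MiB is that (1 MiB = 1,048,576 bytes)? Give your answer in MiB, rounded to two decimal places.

1,907.35 MiB

2 GB × 1,000,000,000 bytes/GB = 2,000,000,000 bytes
1 MiB = 1,048,576 bytes
2,000,000,000 / 1,048,576 = 1,907.35 MiB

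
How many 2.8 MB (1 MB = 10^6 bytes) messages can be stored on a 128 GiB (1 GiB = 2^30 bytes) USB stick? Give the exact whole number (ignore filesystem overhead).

49,085

Capacity: 128 GiB = 137,438,953,472 bytes
Per item: 2.8 MB = 2,800,000 bytes
⌊137,438,953,472 / 2,800,000⌋ = 49,085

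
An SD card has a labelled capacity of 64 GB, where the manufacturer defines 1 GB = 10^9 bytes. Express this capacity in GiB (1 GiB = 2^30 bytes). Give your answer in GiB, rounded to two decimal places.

64 GB = 64 × 10^9 bytes = 64,000,000,000 bytes
1 GiB = 2^30 bytes = 1,073,741,824 bytes
64,000,000,000 / 1,073,741,824 = 59.60 GiB

59.60 GiB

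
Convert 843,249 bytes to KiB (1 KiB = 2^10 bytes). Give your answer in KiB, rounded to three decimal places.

843,249 bytes given.
1 KiB = 2^10 bytes = 1,024 bytes
843,249 / 1,024 = 823.485 KiB

823.485 KiB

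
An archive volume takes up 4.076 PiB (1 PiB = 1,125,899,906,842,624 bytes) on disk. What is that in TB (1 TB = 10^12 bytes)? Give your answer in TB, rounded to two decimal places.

4.076 PiB = 4.076 × 2^50 bytes = 4,589,168,020,290,535.424 bytes
1 TB = 1,000,000,000,000 bytes
4,589,168,020,290,535.424 / 1,000,000,000,000 = 4,589.17 TB

4,589.17 TB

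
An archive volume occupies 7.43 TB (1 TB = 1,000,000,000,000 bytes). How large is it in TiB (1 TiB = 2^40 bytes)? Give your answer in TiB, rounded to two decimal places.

7.43 TB = 7.43 × 10^12 bytes = 7,430,000,000,000 bytes
1 TiB = 2^40 bytes = 1,099,511,627,776 bytes
7,430,000,000,000 / 1,099,511,627,776 = 6.76 TiB

6.76 TiB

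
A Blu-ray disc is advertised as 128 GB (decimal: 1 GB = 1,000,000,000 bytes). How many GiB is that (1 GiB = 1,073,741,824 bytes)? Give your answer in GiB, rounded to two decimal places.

128 GB × 1,000,000,000 bytes/GB = 128,000,000,000 bytes
1 GiB = 1,073,741,824 bytes
128,000,000,000 / 1,073,741,824 = 119.21 GiB

119.21 GiB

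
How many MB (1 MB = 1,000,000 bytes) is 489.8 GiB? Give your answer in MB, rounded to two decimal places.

489.8 GiB × 1,073,741,824 bytes/GiB = 525,918,745,395.2 bytes
1 MB = 10^6 bytes = 1,000,000 bytes
525,918,745,395.2 / 1,000,000 = 525,918.75 MB

525,918.75 MB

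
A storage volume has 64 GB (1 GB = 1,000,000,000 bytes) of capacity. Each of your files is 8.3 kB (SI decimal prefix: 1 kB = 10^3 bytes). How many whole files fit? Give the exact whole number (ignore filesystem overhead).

7,710,843

Capacity: 64 GB = 64,000,000,000 bytes
Per item: 8.3 kB = 8,300 bytes
⌊64,000,000,000 / 8,300⌋ = 7,710,843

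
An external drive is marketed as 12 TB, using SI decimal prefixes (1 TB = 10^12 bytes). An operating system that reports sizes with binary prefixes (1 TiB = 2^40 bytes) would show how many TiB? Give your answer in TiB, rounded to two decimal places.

12 TB = 12 × 10^12 bytes = 12,000,000,000,000 bytes
1 TiB = 2^40 bytes = 1,099,511,627,776 bytes
12,000,000,000,000 / 1,099,511,627,776 = 10.91 TiB

10.91 TiB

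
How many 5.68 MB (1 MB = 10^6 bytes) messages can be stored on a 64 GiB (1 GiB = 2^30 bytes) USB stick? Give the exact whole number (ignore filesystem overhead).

Capacity: 64 GiB = 68,719,476,736 bytes
Per item: 5.68 MB = 5,680,000 bytes
⌊68,719,476,736 / 5,680,000⌋ = 12,098

12,098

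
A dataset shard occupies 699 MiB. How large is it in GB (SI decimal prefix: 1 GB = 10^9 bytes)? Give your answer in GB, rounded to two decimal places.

699 MiB × 1,048,576 bytes/MiB = 732,954,624 bytes
1 GB = 10^9 bytes = 1,000,000,000 bytes
732,954,624 / 1,000,000,000 = 0.73 GB

0.73 GB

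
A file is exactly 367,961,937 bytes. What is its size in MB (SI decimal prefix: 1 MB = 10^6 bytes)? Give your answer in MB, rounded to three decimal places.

367.962 MB

367,961,937 bytes given.
1 MB = 1,000,000 bytes
367,961,937 / 1,000,000 = 367.962 MB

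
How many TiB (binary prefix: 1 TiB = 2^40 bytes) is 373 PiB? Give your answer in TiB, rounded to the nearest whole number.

381,952 TiB

373 PiB = 373 × 2^50 bytes = 419,960,665,252,298,752 bytes
1 TiB = 2^40 bytes = 1,099,511,627,776 bytes
419,960,665,252,298,752 / 1,099,511,627,776 = 381,952 TiB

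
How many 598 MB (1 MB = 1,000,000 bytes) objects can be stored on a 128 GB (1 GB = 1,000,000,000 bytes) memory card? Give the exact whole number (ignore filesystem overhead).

Capacity: 128 GB = 128,000,000,000 bytes
Per item: 598 MB = 598,000,000 bytes
⌊128,000,000,000 / 598,000,000⌋ = 214

214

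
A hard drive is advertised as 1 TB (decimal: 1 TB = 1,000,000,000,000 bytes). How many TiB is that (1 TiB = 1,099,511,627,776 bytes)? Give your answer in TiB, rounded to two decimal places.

1 TB = 1 × 10^12 bytes = 1,000,000,000,000 bytes
1 TiB = 2^40 bytes = 1,099,511,627,776 bytes
1,000,000,000,000 / 1,099,511,627,776 = 0.91 TiB

0.91 TiB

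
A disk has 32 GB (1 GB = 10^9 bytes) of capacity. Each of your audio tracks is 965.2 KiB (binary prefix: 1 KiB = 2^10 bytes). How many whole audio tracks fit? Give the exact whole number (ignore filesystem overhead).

Capacity: 32 GB = 32,000,000,000 bytes
Per item: 965.2 KiB = 988,364.8 bytes
⌊32,000,000,000 / 988,364.8⌋ = 32,376

32,376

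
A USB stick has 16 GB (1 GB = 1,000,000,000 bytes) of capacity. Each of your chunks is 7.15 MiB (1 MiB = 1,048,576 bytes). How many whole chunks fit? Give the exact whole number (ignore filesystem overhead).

Capacity: 16 GB = 16,000,000,000 bytes
Per item: 7.15 MiB = 7,497,318.4 bytes
⌊16,000,000,000 / 7,497,318.4⌋ = 2,134

2,134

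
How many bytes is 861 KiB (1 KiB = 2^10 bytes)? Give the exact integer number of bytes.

861 × 1,024 = 881,664 bytes  (1 KiB = 2^10 bytes)

881,664 bytes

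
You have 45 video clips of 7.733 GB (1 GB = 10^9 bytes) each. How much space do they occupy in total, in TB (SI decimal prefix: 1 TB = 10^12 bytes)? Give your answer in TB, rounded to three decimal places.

0.348 TB

Total = 45 × 7.733 GB = 347.985 GB
= 347.985 × 1,000,000,000 bytes = 347,985,000,000 bytes
1 TB = 1,000,000,000,000 bytes
347,985,000,000 / 1,000,000,000,000 = 0.348 TB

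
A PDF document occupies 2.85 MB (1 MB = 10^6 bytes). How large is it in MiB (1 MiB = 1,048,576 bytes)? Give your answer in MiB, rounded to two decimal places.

2.85 MB = 2.85 × 10^6 bytes = 2,850,000 bytes
1 MiB = 2^20 bytes = 1,048,576 bytes
2,850,000 / 1,048,576 = 2.72 MiB

2.72 MiB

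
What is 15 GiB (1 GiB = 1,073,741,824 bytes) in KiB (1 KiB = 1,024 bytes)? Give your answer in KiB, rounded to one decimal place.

15 GiB = 15 × 2^30 bytes = 16,106,127,360 bytes
1 KiB = 2^10 bytes = 1,024 bytes
16,106,127,360 / 1,024 = 15,728,640.0 KiB

15,728,640.0 KiB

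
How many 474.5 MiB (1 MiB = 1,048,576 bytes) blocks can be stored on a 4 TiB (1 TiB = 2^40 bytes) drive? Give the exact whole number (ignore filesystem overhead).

8,839

Capacity: 4 TiB = 4,398,046,511,104 bytes
Per item: 474.5 MiB = 497,549,312 bytes
⌊4,398,046,511,104 / 497,549,312⌋ = 8,839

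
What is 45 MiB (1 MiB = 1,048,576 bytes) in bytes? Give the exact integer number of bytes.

47,185,920 bytes

45 × 1,048,576 = 47,185,920 bytes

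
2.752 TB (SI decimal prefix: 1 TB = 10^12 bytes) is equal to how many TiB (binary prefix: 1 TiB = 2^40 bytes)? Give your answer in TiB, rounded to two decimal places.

2.50 TiB

2.752 TB × 1,000,000,000,000 bytes/TB = 2,752,000,000,000 bytes
1 TiB = 1,099,511,627,776 bytes
2,752,000,000,000 / 1,099,511,627,776 = 2.50 TiB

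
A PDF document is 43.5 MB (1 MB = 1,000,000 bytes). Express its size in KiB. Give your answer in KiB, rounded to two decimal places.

43.5 MB = 43.5 × 10^6 bytes = 43,500,000 bytes
1 KiB = 1,024 bytes
43,500,000 / 1,024 = 42,480.47 KiB

42,480.47 KiB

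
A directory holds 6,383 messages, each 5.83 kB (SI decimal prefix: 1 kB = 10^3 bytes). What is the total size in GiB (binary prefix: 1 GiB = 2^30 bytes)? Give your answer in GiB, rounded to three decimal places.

Total = 6,383 × 5.83 kB = 37212.89 kB
= 37212.89 × 1,000 bytes = 37,212,890 bytes
1 GiB = 1,073,741,824 bytes
37,212,890 / 1,073,741,824 = 0.035 GiB

0.035 GiB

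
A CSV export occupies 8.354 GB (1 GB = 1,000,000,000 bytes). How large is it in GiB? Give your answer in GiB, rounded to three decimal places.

7.780 GiB

8.354 GB = 8.354 × 10^9 bytes = 8,354,000,000 bytes
1 GiB = 1,073,741,824 bytes
8,354,000,000 / 1,073,741,824 = 7.780 GiB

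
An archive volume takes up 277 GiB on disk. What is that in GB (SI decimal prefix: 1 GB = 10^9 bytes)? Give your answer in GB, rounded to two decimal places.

277 GiB = 277 × 2^30 bytes = 297,426,485,248 bytes
1 GB = 10^9 bytes = 1,000,000,000 bytes
297,426,485,248 / 1,000,000,000 = 297.43 GB

297.43 GB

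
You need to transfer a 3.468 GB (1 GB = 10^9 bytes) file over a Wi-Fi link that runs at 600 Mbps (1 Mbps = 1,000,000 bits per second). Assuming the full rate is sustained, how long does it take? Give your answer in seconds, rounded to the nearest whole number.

46 seconds

3.468 GB = 3,468,000,000 bytes = 27,744,000,000 bits
600 Mbps = 600,000,000 bits/s
time = 27,744,000,000 / 600,000,000 = 46 s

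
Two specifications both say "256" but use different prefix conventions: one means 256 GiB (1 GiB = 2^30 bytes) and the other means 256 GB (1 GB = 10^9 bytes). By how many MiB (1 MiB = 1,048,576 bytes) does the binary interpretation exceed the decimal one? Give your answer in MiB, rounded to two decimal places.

18,003.38 MiB

256 GiB = 256 × 1,073,741,824 = 274,877,906,944 bytes
256 GB = 256 × 1,000,000,000 = 256,000,000,000 bytes
difference = 18,877,906,944 bytes
18,877,906,944 / 1,048,576 = 18,003.38 MiB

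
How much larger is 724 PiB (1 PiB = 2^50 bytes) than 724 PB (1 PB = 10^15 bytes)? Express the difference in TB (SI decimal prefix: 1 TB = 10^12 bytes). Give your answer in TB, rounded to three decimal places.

91,151.533 TB

724 PiB = 724 × 1,125,899,906,842,624 = 815,151,532,554,059,776 bytes
724 PB = 724 × 1,000,000,000,000,000 = 724,000,000,000,000,000 bytes
difference = 91,151,532,554,059,776 bytes
91,151,532,554,059,776 / 1,000,000,000,000 = 91,151.533 TB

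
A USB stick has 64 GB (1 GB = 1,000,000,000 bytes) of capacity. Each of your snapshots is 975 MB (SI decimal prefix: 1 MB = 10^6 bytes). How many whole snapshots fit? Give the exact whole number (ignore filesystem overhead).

Capacity: 64 GB = 64,000,000,000 bytes
Per item: 975 MB = 975,000,000 bytes
⌊64,000,000,000 / 975,000,000⌋ = 65

65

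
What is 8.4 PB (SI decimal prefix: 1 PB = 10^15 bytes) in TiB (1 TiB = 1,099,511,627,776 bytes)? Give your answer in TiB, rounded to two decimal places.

8.4 PB = 8.4 × 10^15 bytes = 8,400,000,000,000,000 bytes
1 TiB = 2^40 bytes = 1,099,511,627,776 bytes
8,400,000,000,000,000 / 1,099,511,627,776 = 7,639.76 TiB

7,639.76 TiB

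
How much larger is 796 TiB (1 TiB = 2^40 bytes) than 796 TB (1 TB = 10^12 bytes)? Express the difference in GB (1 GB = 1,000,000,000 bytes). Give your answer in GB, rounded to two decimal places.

796 TiB = 796 × 1,099,511,627,776 = 875,211,255,709,696 bytes
796 TB = 796 × 1,000,000,000,000 = 796,000,000,000,000 bytes
difference = 79,211,255,709,696 bytes
79,211,255,709,696 / 1,000,000,000 = 79,211.26 GB

79,211.26 GB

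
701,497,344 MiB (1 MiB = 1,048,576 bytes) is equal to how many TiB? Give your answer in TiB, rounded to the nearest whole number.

701,497,344 MiB = 701,497,344 × 2^20 bytes = 735,573,278,982,144 bytes
1 TiB = 1,099,511,627,776 bytes
735,573,278,982,144 / 1,099,511,627,776 = 669 TiB

669 TiB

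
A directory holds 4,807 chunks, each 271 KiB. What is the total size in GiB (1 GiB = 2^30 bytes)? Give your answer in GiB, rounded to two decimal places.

Total = 4,807 × 271 KiB = 1,302,697 KiB
= 1,302,697 × 1,024 bytes = 1,333,961,728 bytes
1 GiB = 1,073,741,824 bytes
1,333,961,728 / 1,073,741,824 = 1.24 GiB

1.24 GiB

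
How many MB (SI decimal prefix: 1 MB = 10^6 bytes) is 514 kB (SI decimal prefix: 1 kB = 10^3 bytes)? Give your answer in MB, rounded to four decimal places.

0.5140 MB

514 kB × 1,000 bytes/kB = 514,000 bytes
1 MB = 10^6 bytes = 1,000,000 bytes
514,000 / 1,000,000 = 0.5140 MB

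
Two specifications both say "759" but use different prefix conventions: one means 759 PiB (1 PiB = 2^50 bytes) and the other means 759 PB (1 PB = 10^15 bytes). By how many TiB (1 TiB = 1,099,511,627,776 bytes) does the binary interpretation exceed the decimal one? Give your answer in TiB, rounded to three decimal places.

759 PiB = 759 × 1,125,899,906,842,624 = 854,558,029,293,551,616 bytes
759 PB = 759 × 1,000,000,000,000,000 = 759,000,000,000,000,000 bytes
difference = 95,558,029,293,551,616 bytes
95,558,029,293,551,616 / 1,099,511,627,776 = 86,909.521 TiB

86,909.521 TiB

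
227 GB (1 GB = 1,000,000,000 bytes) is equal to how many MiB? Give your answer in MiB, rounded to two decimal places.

227 GB = 227 × 10^9 bytes = 227,000,000,000 bytes
1 MiB = 1,048,576 bytes
227,000,000,000 / 1,048,576 = 216,484.07 MiB

216,484.07 MiB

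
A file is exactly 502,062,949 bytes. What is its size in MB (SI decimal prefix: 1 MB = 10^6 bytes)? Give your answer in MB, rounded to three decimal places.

502,062,949 bytes given.
1 MB = 1,000,000 bytes
502,062,949 / 1,000,000 = 502.063 MB

502.063 MB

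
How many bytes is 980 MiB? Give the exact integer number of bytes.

1,027,604,480 bytes

980 × 1,048,576 = 1,027,604,480 bytes  (1 MiB = 2^20 bytes)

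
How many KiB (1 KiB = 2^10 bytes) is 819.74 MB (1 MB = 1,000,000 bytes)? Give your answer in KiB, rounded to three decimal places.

800,527.344 KiB

819.74 MB × 1,000,000 bytes/MB = 819,740,000 bytes
1 KiB = 1,024 bytes
819,740,000 / 1,024 = 800,527.344 KiB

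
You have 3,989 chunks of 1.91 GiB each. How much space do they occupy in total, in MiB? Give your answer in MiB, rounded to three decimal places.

7,801,845.760 MiB

Total = 3,989 × 1.91 GiB = 7618.99 GiB
= 7618.99 × 1,073,741,824 bytes = 8,180,828,219,637.76 bytes
1 MiB = 1,048,576 bytes
8,180,828,219,637.76 / 1,048,576 = 7,801,845.760 MiB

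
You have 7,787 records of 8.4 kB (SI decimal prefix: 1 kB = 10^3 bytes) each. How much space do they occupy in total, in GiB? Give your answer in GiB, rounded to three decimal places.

Total = 7,787 × 8.4 kB = 65410.8 kB
= 65410.8 × 1,000 bytes = 65,410,800 bytes
1 GiB = 1,073,741,824 bytes
65,410,800 / 1,073,741,824 = 0.061 GiB

0.061 GiB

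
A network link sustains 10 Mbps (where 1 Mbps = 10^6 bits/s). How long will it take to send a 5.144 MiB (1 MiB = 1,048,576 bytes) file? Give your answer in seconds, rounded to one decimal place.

4.3 seconds

5.144 MiB = 5,393,874.944 bytes = 43,150,999.552 bits
10 Mbps = 10,000,000 bits/s
time = 43,150,999.552 / 10,000,000 = 4.3 s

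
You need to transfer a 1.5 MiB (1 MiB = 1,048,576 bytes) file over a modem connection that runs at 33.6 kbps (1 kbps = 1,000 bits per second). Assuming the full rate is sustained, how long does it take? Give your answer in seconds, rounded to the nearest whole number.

1.5 MiB = 1,572,864 bytes = 12,582,912 bits
33.6 kbps = 33,600 bits/s
time = 12,582,912 / 33,600 = 374 s

374 seconds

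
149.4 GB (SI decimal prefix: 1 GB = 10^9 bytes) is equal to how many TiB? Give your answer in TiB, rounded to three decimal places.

0.136 TiB

149.4 GB × 1,000,000,000 bytes/GB = 149,400,000,000 bytes
1 TiB = 1,099,511,627,776 bytes
149,400,000,000 / 1,099,511,627,776 = 0.136 TiB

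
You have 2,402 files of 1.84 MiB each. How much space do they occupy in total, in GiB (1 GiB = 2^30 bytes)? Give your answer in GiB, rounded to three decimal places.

Total = 2,402 × 1.84 MiB = 4419.68 MiB
= 4419.68 × 1,048,576 bytes = 4,634,370,375.68 bytes
1 GiB = 1,073,741,824 bytes
4,634,370,375.68 / 1,073,741,824 = 4.316 GiB

4.316 GiB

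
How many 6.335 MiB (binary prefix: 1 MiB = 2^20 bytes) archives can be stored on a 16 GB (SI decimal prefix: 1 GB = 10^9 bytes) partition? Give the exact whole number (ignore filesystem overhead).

2,408

Capacity: 16 GB = 16,000,000,000 bytes
Per item: 6.335 MiB = 6,642,728.96 bytes
⌊16,000,000,000 / 6,642,728.96⌋ = 2,408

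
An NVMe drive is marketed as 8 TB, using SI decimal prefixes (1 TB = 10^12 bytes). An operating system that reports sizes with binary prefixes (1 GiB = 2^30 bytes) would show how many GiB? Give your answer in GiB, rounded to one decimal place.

7,450.6 GiB

8 TB × 1,000,000,000,000 bytes/TB = 8,000,000,000,000 bytes
1 GiB = 1,073,741,824 bytes
8,000,000,000,000 / 1,073,741,824 = 7,450.6 GiB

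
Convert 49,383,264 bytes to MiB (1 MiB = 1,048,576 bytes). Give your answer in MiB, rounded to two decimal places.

49,383,264 bytes given.
1 MiB = 1,048,576 bytes
49,383,264 / 1,048,576 = 47.10 MiB

47.10 MiB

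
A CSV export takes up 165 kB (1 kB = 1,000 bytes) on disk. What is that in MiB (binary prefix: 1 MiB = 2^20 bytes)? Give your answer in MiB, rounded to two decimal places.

165 kB = 165 × 10^3 bytes = 165,000 bytes
1 MiB = 2^20 bytes = 1,048,576 bytes
165,000 / 1,048,576 = 0.16 MiB

0.16 MiB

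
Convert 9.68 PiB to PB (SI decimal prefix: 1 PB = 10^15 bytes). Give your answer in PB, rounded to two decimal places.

9.68 PiB = 9.68 × 2^50 bytes = 10,898,711,098,236,600.32 bytes
1 PB = 1,000,000,000,000,000 bytes
10,898,711,098,236,600.32 / 1,000,000,000,000,000 = 10.90 PB

10.90 PB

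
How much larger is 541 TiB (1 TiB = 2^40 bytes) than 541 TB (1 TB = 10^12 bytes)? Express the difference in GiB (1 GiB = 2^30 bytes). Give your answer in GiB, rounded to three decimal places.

50,138.487 GiB

541 TiB = 541 × 1,099,511,627,776 = 594,835,790,626,816 bytes
541 TB = 541 × 1,000,000,000,000 = 541,000,000,000,000 bytes
difference = 53,835,790,626,816 bytes
53,835,790,626,816 / 1,073,741,824 = 50,138.487 GiB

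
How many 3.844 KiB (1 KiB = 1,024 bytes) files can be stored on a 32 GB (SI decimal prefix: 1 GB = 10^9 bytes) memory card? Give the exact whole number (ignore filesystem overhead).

8,129,552

Capacity: 32 GB = 32,000,000,000 bytes
Per item: 3.844 KiB = 3,936.256 bytes
⌊32,000,000,000 / 3,936.256⌋ = 8,129,552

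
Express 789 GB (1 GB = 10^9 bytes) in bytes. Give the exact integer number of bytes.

789 × 1,000,000,000 = 789,000,000,000 bytes  (1 GB = 10^9 bytes)

789,000,000,000 bytes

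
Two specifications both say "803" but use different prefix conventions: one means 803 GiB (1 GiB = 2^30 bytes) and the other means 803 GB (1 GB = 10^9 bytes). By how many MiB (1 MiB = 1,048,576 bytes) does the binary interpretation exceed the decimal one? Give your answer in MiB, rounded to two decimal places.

56,471.52 MiB

803 GiB = 803 × 1,073,741,824 = 862,214,684,672 bytes
803 GB = 803 × 1,000,000,000 = 803,000,000,000 bytes
difference = 59,214,684,672 bytes
59,214,684,672 / 1,048,576 = 56,471.52 MiB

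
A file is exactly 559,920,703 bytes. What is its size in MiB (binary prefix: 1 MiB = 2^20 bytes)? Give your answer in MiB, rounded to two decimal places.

559,920,703 bytes given.
1 MiB = 2^20 bytes = 1,048,576 bytes
559,920,703 / 1,048,576 = 533.98 MiB

533.98 MiB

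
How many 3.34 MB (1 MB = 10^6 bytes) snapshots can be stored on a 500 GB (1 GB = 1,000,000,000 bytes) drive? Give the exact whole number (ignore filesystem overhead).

149,700

Capacity: 500 GB = 500,000,000,000 bytes
Per item: 3.34 MB = 3,340,000 bytes
⌊500,000,000,000 / 3,340,000⌋ = 149,700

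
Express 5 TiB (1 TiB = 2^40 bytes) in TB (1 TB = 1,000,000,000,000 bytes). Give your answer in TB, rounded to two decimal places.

5 TiB × 1,099,511,627,776 bytes/TiB = 5,497,558,138,880 bytes
1 TB = 10^12 bytes = 1,000,000,000,000 bytes
5,497,558,138,880 / 1,000,000,000,000 = 5.50 TB

5.50 TB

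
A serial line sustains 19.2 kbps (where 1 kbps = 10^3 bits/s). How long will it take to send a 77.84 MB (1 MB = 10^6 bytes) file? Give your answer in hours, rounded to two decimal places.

9.01 hours

77.84 MB = 77,840,000 bytes = 622,720,000 bits
19.2 kbps = 19,200 bits/s
time = 622,720,000 / 19,200 = 32,433.3333 s
32,433.3333 s / 3600 = 9.01 hours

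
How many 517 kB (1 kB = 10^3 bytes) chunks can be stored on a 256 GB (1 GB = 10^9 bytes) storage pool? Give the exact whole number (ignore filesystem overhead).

Capacity: 256 GB = 256,000,000,000 bytes
Per item: 517 kB = 517,000 bytes
⌊256,000,000,000 / 517,000⌋ = 495,164

495,164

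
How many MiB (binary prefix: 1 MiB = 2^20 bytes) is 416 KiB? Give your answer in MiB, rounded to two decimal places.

0.41 MiB

416 KiB = 416 × 2^10 bytes = 425,984 bytes
1 MiB = 1,048,576 bytes
425,984 / 1,048,576 = 0.41 MiB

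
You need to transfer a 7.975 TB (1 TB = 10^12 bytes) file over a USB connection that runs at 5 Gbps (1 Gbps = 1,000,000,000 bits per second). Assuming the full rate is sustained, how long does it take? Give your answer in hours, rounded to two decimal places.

7.975 TB = 7,975,000,000,000 bytes = 63,800,000,000,000 bits
5 Gbps = 5,000,000,000 bits/s
time = 63,800,000,000,000 / 5,000,000,000 = 12,760.0000 s
12,760.0000 s / 3600 = 3.54 hours

3.54 hours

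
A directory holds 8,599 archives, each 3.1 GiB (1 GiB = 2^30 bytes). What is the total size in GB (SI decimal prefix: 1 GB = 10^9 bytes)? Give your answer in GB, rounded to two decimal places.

28,622.63 GB

Total = 8,599 × 3.1 GiB = 26656.9 GiB
= 26656.9 × 1,073,741,824 bytes = 28,622,628,428,185.6 bytes
1 GB = 1,000,000,000 bytes
28,622,628,428,185.6 / 1,000,000,000 = 28,622.63 GB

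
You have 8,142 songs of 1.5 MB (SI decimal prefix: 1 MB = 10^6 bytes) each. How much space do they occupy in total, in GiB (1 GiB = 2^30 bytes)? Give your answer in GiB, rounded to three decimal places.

Total = 8,142 × 1.5 MB = 12,213 MB
= 12,213 × 1,000,000 bytes = 12,213,000,000 bytes
1 GiB = 1,073,741,824 bytes
12,213,000,000 / 1,073,741,824 = 11.374 GiB

11.374 GiB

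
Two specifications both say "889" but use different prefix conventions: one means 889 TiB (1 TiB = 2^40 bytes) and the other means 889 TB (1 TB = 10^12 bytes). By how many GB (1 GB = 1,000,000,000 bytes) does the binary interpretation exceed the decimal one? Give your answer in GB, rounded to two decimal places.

88,465.84 GB

889 TiB = 889 × 1,099,511,627,776 = 977,465,837,092,864 bytes
889 TB = 889 × 1,000,000,000,000 = 889,000,000,000,000 bytes
difference = 88,465,837,092,864 bytes
88,465,837,092,864 / 1,000,000,000 = 88,465.84 GB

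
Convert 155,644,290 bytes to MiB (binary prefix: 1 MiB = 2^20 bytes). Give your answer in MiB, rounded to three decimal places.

148.434 MiB

155,644,290 bytes given.
1 MiB = 2^20 bytes = 1,048,576 bytes
155,644,290 / 1,048,576 = 148.434 MiB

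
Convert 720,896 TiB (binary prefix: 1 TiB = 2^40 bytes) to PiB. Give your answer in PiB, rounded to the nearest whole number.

720,896 TiB = 720,896 × 2^40 bytes = 792,633,534,417,207,296 bytes
1 PiB = 2^50 bytes = 1,125,899,906,842,624 bytes
792,633,534,417,207,296 / 1,125,899,906,842,624 = 704 PiB

704 PiB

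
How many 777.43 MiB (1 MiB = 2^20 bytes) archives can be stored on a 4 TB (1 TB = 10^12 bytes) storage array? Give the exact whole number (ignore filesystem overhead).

4,906

Capacity: 4 TB = 4,000,000,000,000 bytes
Per item: 777.43 MiB = 815,194,439.68 bytes
⌊4,000,000,000,000 / 815,194,439.68⌋ = 4,906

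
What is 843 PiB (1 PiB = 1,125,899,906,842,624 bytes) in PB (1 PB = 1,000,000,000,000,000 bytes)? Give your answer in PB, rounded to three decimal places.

949.134 PB

843 PiB × 1,125,899,906,842,624 bytes/PiB = 949,133,621,468,332,032 bytes
1 PB = 10^15 bytes = 1,000,000,000,000,000 bytes
949,133,621,468,332,032 / 1,000,000,000,000,000 = 949.134 PB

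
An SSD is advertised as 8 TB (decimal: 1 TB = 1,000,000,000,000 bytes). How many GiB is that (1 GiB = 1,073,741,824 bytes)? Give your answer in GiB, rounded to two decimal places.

7,450.58 GiB

8 TB = 8 × 10^12 bytes = 8,000,000,000,000 bytes
1 GiB = 2^30 bytes = 1,073,741,824 bytes
8,000,000,000,000 / 1,073,741,824 = 7,450.58 GiB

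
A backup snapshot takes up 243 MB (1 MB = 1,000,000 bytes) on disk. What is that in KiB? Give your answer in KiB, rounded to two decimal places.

243 MB = 243 × 10^6 bytes = 243,000,000 bytes
1 KiB = 2^10 bytes = 1,024 bytes
243,000,000 / 1,024 = 237,304.69 KiB

237,304.69 KiB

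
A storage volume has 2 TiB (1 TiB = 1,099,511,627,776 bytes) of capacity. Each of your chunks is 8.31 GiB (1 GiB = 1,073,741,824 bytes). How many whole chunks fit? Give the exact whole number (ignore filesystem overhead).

246

Capacity: 2 TiB = 2,199,023,255,552 bytes
Per item: 8.31 GiB = 8,922,794,557.44 bytes
⌊2,199,023,255,552 / 8,922,794,557.44⌋ = 246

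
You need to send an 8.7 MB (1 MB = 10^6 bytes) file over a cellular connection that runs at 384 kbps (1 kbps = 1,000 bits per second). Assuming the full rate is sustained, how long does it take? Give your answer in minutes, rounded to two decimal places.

3.02 minutes

8.7 MB = 8,700,000 bytes = 69,600,000 bits
384 kbps = 384,000 bits/s
time = 69,600,000 / 384,000 = 181.250 s
181.250 s / 60 = 3.02 minutes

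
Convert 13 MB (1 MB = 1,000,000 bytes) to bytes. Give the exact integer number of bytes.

13,000,000 bytes

13 × 1,000,000 = 13,000,000 bytes  (1 MB = 10^6 bytes)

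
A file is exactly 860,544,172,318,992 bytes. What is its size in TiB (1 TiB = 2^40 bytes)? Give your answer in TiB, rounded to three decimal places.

860,544,172,318,992 bytes given.
1 TiB = 1,099,511,627,776 bytes
860,544,172,318,992 / 1,099,511,627,776 = 782.660 TiB

782.660 TiB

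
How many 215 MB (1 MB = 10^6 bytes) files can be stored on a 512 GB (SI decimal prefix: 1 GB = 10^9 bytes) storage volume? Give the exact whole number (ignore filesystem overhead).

Capacity: 512 GB = 512,000,000,000 bytes
Per item: 215 MB = 215,000,000 bytes
⌊512,000,000,000 / 215,000,000⌋ = 2,381

2,381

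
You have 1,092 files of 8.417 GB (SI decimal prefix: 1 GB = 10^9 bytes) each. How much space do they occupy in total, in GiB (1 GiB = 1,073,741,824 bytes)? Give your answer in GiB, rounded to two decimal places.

Total = 1,092 × 8.417 GB = 9191.364 GB
= 9191.364 × 1,000,000,000 bytes = 9,191,364,000,000 bytes
1 GiB = 1,073,741,824 bytes
9,191,364,000,000 / 1,073,741,824 = 8,560.12 GiB

8,560.12 GiB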